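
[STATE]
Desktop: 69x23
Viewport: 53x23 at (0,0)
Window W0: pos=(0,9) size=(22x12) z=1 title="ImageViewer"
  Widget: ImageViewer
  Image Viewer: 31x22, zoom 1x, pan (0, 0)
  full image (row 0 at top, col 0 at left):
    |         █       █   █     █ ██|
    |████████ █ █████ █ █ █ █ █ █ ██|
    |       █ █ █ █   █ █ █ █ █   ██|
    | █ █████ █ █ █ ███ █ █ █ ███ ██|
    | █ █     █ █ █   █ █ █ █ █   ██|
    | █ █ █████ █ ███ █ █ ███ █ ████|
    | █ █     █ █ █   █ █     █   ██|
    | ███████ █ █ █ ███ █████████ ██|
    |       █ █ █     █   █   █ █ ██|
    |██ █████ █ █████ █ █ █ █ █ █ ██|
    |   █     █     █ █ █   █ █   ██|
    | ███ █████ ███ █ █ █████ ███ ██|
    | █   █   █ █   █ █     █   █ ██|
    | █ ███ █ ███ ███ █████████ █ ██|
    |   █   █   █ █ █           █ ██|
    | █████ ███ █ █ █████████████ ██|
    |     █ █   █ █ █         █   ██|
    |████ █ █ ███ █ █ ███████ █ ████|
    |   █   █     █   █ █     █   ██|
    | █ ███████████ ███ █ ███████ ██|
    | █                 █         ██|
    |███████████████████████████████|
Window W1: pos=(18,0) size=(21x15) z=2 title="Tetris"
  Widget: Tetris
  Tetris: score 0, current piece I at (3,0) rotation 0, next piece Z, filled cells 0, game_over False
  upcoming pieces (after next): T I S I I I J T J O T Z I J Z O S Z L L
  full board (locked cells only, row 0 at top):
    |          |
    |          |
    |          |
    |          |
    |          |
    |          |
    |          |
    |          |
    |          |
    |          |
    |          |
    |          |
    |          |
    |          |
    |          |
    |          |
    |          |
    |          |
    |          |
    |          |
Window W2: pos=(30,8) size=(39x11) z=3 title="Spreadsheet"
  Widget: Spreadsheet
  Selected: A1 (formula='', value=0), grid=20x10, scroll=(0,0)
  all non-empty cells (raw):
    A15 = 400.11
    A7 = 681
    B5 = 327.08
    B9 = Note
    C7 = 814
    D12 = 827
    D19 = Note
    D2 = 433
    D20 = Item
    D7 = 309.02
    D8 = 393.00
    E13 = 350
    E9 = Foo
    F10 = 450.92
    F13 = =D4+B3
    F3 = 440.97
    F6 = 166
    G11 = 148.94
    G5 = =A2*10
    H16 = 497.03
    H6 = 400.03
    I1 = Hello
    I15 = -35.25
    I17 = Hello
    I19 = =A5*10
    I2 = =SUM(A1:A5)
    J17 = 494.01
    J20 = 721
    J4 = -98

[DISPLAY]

                  ┏━━━━━━━━━━━━━━━━━━━┓              
                  ┃ Tetris            ┃              
                  ┠───────────────────┨              
                  ┃          │Next:   ┃              
                  ┃          │▓▓      ┃              
                  ┃          │ ▓▓     ┃              
                  ┃          │        ┃              
                  ┃          │        ┃              
                  ┃          │┏━━━━━━━━━━━━━━━━━━━━━━
┏━━━━━━━━━━━━━━━━━┃          │┃ Spreadsheet          
┃ ImageViewer     ┃          │┠──────────────────────
┠─────────────────┃          │┃A1:                   
┃         █       ┃          │┃       A       B      
┃████████ █ █████ ┃          │┃----------------------
┃       █ █ █ █   ┗━━━━━━━━━━━┃  1      [0]       0  
┃ █ █████ █ █ █ ███ █┃        ┃  2        0       0  
┃ █ █     █ █ █   █ █┃        ┃  3        0       0  
┃ █ █ █████ █ ███ █ █┃        ┃  4        0       0  
┃ █ █     █ █ █   █ █┃        ┗━━━━━━━━━━━━━━━━━━━━━━
┃ ███████ █ █ █ ███ █┃                               
┗━━━━━━━━━━━━━━━━━━━━┛                               
                                                     
                                                     


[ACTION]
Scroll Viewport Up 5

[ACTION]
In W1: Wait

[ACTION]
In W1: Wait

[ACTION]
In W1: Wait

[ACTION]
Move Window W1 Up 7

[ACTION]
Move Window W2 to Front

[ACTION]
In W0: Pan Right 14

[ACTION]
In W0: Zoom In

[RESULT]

                  ┏━━━━━━━━━━━━━━━━━━━┓              
                  ┃ Tetris            ┃              
                  ┠───────────────────┨              
                  ┃          │Next:   ┃              
                  ┃          │▓▓      ┃              
                  ┃          │ ▓▓     ┃              
                  ┃          │        ┃              
                  ┃          │        ┃              
                  ┃          │┏━━━━━━━━━━━━━━━━━━━━━━
┏━━━━━━━━━━━━━━━━━┃          │┃ Spreadsheet          
┃ ImageViewer     ┃          │┠──────────────────────
┠─────────────────┃          │┃A1:                   
┃    ██           ┃          │┃       A       B      
┃    ██           ┃          │┃----------------------
┃██  ██  █████████┗━━━━━━━━━━━┃  1      [0]       0  
┃██  ██  ██████████  ┃        ┃  2        0       0  
┃██  ██  ██  ██      ┃        ┃  3        0       0  
┃██  ██  ██  ██      ┃        ┃  4        0       0  
┃██  ██  ██  ██  ████┃        ┗━━━━━━━━━━━━━━━━━━━━━━
┃██  ██  ██  ██  ████┃                               
┗━━━━━━━━━━━━━━━━━━━━┛                               
                                                     
                                                     


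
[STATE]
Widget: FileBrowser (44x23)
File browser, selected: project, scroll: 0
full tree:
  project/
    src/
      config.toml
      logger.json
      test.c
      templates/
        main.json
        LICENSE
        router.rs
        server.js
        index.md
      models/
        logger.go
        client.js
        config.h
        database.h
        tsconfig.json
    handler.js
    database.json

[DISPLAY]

> [-] project/                              
    [+] src/                                
    handler.js                              
    database.json                           
                                            
                                            
                                            
                                            
                                            
                                            
                                            
                                            
                                            
                                            
                                            
                                            
                                            
                                            
                                            
                                            
                                            
                                            
                                            


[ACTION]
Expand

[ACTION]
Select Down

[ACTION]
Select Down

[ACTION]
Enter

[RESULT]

  [-] project/                              
    [+] src/                                
  > handler.js                              
    database.json                           
                                            
                                            
                                            
                                            
                                            
                                            
                                            
                                            
                                            
                                            
                                            
                                            
                                            
                                            
                                            
                                            
                                            
                                            
                                            


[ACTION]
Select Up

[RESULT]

  [-] project/                              
  > [+] src/                                
    handler.js                              
    database.json                           
                                            
                                            
                                            
                                            
                                            
                                            
                                            
                                            
                                            
                                            
                                            
                                            
                                            
                                            
                                            
                                            
                                            
                                            
                                            


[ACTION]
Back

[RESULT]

> [+] project/                              
                                            
                                            
                                            
                                            
                                            
                                            
                                            
                                            
                                            
                                            
                                            
                                            
                                            
                                            
                                            
                                            
                                            
                                            
                                            
                                            
                                            
                                            


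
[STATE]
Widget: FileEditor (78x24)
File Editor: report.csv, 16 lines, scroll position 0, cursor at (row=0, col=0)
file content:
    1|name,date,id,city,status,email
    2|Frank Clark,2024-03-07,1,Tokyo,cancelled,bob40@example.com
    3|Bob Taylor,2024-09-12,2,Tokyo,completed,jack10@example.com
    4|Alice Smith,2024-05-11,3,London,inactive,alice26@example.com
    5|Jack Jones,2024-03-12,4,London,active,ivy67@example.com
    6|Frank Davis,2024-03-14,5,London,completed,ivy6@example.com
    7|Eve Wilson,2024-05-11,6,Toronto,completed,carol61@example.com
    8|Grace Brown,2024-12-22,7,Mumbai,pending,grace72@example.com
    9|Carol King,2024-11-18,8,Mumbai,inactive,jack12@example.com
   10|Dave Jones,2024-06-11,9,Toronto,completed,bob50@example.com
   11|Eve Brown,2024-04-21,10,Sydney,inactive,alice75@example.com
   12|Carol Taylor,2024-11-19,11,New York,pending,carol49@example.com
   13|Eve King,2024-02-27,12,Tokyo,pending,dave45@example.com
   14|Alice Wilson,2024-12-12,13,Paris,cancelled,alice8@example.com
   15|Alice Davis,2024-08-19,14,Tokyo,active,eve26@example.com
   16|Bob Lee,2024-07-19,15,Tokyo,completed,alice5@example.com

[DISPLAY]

█ame,date,id,city,status,email                                               ▲
Frank Clark,2024-03-07,1,Tokyo,cancelled,bob40@example.com                   █
Bob Taylor,2024-09-12,2,Tokyo,completed,jack10@example.com                   ░
Alice Smith,2024-05-11,3,London,inactive,alice26@example.com                 ░
Jack Jones,2024-03-12,4,London,active,ivy67@example.com                      ░
Frank Davis,2024-03-14,5,London,completed,ivy6@example.com                   ░
Eve Wilson,2024-05-11,6,Toronto,completed,carol61@example.com                ░
Grace Brown,2024-12-22,7,Mumbai,pending,grace72@example.com                  ░
Carol King,2024-11-18,8,Mumbai,inactive,jack12@example.com                   ░
Dave Jones,2024-06-11,9,Toronto,completed,bob50@example.com                  ░
Eve Brown,2024-04-21,10,Sydney,inactive,alice75@example.com                  ░
Carol Taylor,2024-11-19,11,New York,pending,carol49@example.com              ░
Eve King,2024-02-27,12,Tokyo,pending,dave45@example.com                      ░
Alice Wilson,2024-12-12,13,Paris,cancelled,alice8@example.com                ░
Alice Davis,2024-08-19,14,Tokyo,active,eve26@example.com                     ░
Bob Lee,2024-07-19,15,Tokyo,completed,alice5@example.com                     ░
                                                                             ░
                                                                             ░
                                                                             ░
                                                                             ░
                                                                             ░
                                                                             ░
                                                                             ░
                                                                             ▼


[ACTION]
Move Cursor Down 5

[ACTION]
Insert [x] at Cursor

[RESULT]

name,date,id,city,status,email                                               ▲
Frank Clark,2024-03-07,1,Tokyo,cancelled,bob40@example.com                   █
Bob Taylor,2024-09-12,2,Tokyo,completed,jack10@example.com                   ░
Alice Smith,2024-05-11,3,London,inactive,alice26@example.com                 ░
Jack Jones,2024-03-12,4,London,active,ivy67@example.com                      ░
x█rank Davis,2024-03-14,5,London,completed,ivy6@example.com                  ░
Eve Wilson,2024-05-11,6,Toronto,completed,carol61@example.com                ░
Grace Brown,2024-12-22,7,Mumbai,pending,grace72@example.com                  ░
Carol King,2024-11-18,8,Mumbai,inactive,jack12@example.com                   ░
Dave Jones,2024-06-11,9,Toronto,completed,bob50@example.com                  ░
Eve Brown,2024-04-21,10,Sydney,inactive,alice75@example.com                  ░
Carol Taylor,2024-11-19,11,New York,pending,carol49@example.com              ░
Eve King,2024-02-27,12,Tokyo,pending,dave45@example.com                      ░
Alice Wilson,2024-12-12,13,Paris,cancelled,alice8@example.com                ░
Alice Davis,2024-08-19,14,Tokyo,active,eve26@example.com                     ░
Bob Lee,2024-07-19,15,Tokyo,completed,alice5@example.com                     ░
                                                                             ░
                                                                             ░
                                                                             ░
                                                                             ░
                                                                             ░
                                                                             ░
                                                                             ░
                                                                             ▼


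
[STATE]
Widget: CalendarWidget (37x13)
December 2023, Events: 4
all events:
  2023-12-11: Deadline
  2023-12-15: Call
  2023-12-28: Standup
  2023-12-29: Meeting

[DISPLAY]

            December 2023            
Mo Tu We Th Fr Sa Su                 
             1  2  3                 
 4  5  6  7  8  9 10                 
11* 12 13 14 15* 16 17               
18 19 20 21 22 23 24                 
25 26 27 28* 29* 30 31               
                                     
                                     
                                     
                                     
                                     
                                     


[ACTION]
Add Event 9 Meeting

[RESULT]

            December 2023            
Mo Tu We Th Fr Sa Su                 
             1  2  3                 
 4  5  6  7  8  9* 10                
11* 12 13 14 15* 16 17               
18 19 20 21 22 23 24                 
25 26 27 28* 29* 30 31               
                                     
                                     
                                     
                                     
                                     
                                     


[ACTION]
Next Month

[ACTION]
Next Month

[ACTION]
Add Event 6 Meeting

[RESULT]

            February 2024            
Mo Tu We Th Fr Sa Su                 
          1  2  3  4                 
 5  6*  7  8  9 10 11                
12 13 14 15 16 17 18                 
19 20 21 22 23 24 25                 
26 27 28 29                          
                                     
                                     
                                     
                                     
                                     
                                     


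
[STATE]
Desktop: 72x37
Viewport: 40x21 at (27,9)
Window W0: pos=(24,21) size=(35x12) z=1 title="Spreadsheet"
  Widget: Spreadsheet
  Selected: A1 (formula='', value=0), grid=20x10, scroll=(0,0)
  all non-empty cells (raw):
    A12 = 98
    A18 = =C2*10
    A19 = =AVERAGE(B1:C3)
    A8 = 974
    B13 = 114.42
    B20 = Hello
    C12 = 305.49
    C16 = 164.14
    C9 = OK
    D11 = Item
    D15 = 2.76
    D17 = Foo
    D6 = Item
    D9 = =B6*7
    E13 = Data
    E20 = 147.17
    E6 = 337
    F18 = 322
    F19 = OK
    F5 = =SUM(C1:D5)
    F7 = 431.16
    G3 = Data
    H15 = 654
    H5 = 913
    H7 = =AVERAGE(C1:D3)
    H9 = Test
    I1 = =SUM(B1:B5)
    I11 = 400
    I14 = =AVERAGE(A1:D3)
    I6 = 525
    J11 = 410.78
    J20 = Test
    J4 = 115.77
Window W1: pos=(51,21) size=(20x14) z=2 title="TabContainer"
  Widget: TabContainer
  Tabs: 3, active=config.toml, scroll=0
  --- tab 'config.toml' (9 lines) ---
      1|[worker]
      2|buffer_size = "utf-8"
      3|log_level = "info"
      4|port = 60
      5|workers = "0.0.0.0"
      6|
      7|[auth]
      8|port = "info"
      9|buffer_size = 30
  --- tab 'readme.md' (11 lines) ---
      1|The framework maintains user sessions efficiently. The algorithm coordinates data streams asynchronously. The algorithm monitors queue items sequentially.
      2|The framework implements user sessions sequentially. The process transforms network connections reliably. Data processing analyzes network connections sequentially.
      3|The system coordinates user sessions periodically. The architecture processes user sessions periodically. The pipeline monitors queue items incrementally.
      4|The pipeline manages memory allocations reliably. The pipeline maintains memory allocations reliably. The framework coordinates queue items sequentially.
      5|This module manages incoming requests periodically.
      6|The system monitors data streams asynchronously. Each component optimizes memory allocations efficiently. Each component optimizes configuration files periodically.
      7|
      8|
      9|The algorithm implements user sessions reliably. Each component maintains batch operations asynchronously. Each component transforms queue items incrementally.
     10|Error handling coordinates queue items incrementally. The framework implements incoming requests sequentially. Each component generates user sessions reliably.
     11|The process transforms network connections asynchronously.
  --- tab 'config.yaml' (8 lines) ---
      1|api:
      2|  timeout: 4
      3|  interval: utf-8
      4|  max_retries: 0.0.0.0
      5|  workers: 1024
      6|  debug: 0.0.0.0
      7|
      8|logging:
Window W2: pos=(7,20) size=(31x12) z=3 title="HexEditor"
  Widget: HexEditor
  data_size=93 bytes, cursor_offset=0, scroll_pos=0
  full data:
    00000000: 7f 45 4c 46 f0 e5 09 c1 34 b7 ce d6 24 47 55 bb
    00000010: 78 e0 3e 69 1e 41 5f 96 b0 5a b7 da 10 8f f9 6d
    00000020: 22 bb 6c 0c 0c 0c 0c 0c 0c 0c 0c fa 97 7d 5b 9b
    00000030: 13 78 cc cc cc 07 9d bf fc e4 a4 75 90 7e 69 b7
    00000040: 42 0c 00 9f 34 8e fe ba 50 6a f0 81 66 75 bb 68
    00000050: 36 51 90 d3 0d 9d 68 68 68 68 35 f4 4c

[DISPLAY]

                                        
                                        
                                        
                                        
                                        
                                        
                                        
                                        
                                        
                                        
                                        
━━━━━━━━━━┓                             
          ┃━━━━━━━━━━━━━┏━━━━━━━━━━━━━━━
──────────┨             ┃ TabContainer  
46 f0 e5 0┃─────────────┠───────────────
69 1e 41 5┃             ┃[config.toml]│ 
0c 0c 0c 0┃  B       C  ┃───────────────
cc cc 07 9┃-------------┃[worker]       
9f 34 8e f┃      0      ┃buffer_size = "
d3 0d 9d 6┃      0      ┃log_level = "in
          ┃      0      ┃port = 60      


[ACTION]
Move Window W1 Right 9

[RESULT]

                                        
                                        
                                        
                                        
                                        
                                        
                                        
                                        
                                        
                                        
                                        
━━━━━━━━━━┓                             
          ┃━━━━━━━━━━━━━━┏━━━━━━━━━━━━━━
──────────┨              ┃ TabContainer 
46 f0 e5 0┃──────────────┠──────────────
69 1e 41 5┃              ┃[config.toml]│
0c 0c 0c 0┃  B       C   ┃──────────────
cc cc 07 9┃--------------┃[worker]      
9f 34 8e f┃      0       ┃buffer_size = 
d3 0d 9d 6┃      0       ┃log_level = "i
          ┃      0       ┃port = 60     


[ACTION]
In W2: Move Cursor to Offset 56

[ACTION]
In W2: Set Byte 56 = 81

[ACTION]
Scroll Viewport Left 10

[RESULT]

                                        
                                        
                                        
                                        
                                        
                                        
                                        
                                        
                                        
                                        
                                        
━━━━━━━━━━━━━━━━━━━━┓                   
r                   ┃━━━━━━━━━━━━━━┏━━━━
────────────────────┨              ┃ Tab
 7f 45 4c 46 f0 e5 0┃──────────────┠────
 78 e0 3e 69 1e 41 5┃              ┃[con
 22 bb 6c 0c 0c 0c 0┃  B       C   ┃────
 13 78 cc cc cc 07 9┃--------------┃[wor
 42 0c 00 9f 34 8e f┃      0       ┃buff
 36 51 90 d3 0d 9d 6┃      0       ┃log_
                    ┃      0       ┃port


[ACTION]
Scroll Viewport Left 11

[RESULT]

                                        
                                        
                                        
                                        
                                        
                                        
                                        
                                        
                                        
                                        
                                        
 ┏━━━━━━━━━━━━━━━━━━━━━━━━━━━━━┓        
 ┃ HexEditor                   ┃━━━━━━━━
 ┠─────────────────────────────┨        
 ┃00000000  7f 45 4c 46 f0 e5 0┃────────
 ┃00000010  78 e0 3e 69 1e 41 5┃        
 ┃00000020  22 bb 6c 0c 0c 0c 0┃  B     
 ┃00000030  13 78 cc cc cc 07 9┃--------
 ┃00000040  42 0c 00 9f 34 8e f┃      0 
 ┃00000050  36 51 90 d3 0d 9d 6┃      0 
 ┃                             ┃      0 


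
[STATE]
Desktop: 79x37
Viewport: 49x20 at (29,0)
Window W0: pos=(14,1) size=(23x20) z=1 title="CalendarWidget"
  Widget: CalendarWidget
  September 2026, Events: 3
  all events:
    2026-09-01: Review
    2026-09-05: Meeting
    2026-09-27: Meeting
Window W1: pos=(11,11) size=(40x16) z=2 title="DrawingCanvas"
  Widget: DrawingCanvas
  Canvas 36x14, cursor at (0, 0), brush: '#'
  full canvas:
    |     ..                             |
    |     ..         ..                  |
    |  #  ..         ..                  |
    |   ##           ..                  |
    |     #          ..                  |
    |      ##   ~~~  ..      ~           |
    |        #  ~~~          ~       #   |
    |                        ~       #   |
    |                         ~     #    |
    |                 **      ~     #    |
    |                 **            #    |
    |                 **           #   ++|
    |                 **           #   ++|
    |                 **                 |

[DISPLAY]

                                                 
━━━━━━━┓                                         
t      ┃                                         
───────┨                                         
2026   ┃                                         
 Sa Su ┃                                         
4  5*  ┃                                         
 12 13 ┃                                         
 19 20 ┃                                         
 26 27*┃                                         
       ┃                                         
━━━━━━━━━━━━━━━━━━━━━┓                           
                     ┃                           
─────────────────────┨                           
                     ┃                           
.                    ┃                           
.                    ┃                           
.                    ┃                           
.                    ┃                           
.      ~             ┃                           


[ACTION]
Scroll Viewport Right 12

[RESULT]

                                                 
━━━━━━┓                                          
      ┃                                          
──────┨                                          
026   ┃                                          
Sa Su ┃                                          
  5*  ┃                                          
12 13 ┃                                          
19 20 ┃                                          
26 27*┃                                          
      ┃                                          
━━━━━━━━━━━━━━━━━━━━┓                            
                    ┃                            
────────────────────┨                            
                    ┃                            
                    ┃                            
                    ┃                            
                    ┃                            
                    ┃                            
      ~             ┃                            


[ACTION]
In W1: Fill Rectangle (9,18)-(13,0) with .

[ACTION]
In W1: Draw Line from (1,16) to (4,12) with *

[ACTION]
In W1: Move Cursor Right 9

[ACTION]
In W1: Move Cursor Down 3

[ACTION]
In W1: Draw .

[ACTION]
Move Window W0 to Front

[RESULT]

                                                 
━━━━━━┓                                          
      ┃                                          
──────┨                                          
026   ┃                                          
Sa Su ┃                                          
  5*  ┃                                          
12 13 ┃                                          
19 20 ┃                                          
26 27*┃                                          
      ┃                                          
      ┃━━━━━━━━━━━━━┓                            
      ┃             ┃                            
      ┃─────────────┨                            
      ┃             ┃                            
      ┃             ┃                            
      ┃             ┃                            
      ┃             ┃                            
      ┃             ┃                            
      ┃             ┃                            


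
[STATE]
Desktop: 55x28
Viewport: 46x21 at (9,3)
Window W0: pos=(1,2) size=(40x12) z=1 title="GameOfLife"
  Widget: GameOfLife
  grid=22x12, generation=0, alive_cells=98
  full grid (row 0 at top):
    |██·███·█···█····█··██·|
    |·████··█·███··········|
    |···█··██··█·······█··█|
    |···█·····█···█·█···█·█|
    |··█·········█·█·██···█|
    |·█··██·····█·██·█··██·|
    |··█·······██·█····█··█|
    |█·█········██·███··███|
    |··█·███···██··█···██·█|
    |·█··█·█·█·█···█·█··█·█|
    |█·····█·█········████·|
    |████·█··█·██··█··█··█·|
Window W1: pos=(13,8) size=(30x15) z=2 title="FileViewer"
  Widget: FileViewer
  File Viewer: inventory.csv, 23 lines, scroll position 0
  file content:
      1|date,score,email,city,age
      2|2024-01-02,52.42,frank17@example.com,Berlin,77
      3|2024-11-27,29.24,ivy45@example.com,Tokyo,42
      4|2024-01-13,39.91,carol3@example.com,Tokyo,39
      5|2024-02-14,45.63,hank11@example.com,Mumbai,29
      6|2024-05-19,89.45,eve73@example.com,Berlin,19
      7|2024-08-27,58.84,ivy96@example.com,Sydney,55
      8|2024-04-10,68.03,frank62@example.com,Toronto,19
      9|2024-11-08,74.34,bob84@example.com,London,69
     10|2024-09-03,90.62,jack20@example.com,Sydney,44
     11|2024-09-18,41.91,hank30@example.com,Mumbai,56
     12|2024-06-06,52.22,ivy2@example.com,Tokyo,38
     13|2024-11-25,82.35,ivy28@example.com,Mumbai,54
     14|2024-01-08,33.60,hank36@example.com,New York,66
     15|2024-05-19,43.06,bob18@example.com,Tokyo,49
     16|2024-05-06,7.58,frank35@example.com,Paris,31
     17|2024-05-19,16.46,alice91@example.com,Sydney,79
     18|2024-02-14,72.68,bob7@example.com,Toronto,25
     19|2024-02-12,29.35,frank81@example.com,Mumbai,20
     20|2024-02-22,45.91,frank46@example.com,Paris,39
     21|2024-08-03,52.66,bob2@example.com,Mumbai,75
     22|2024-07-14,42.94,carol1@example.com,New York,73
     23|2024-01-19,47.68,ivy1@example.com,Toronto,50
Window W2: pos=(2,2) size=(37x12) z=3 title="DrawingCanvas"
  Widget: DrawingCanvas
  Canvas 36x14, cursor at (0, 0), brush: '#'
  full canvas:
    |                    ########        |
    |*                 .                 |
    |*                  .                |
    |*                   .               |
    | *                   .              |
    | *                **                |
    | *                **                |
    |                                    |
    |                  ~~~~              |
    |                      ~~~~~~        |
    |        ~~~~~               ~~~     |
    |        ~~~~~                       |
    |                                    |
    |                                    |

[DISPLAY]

ngCanvas                     ┃ ┃              
─────────────────────────────┨─┨              
              ########       ┃ ┃              
            .                ┃ ┃              
             .               ┃ ┃              
              .              ┃━━━┓            
               .             ┃   ┃            
            **               ┃───┨            
            **               ┃  ▲┃            
                             ┃ex█┃            
━━━━━━━━━━━━━━━━━━━━━━━━━━━━━┛am░┃            
    ┃2024-01-13,39.91,carol3@exa░┃            
    ┃2024-02-14,45.63,hank11@exa░┃            
    ┃2024-05-19,89.45,eve73@exam░┃            
    ┃2024-08-27,58.84,ivy96@exam░┃            
    ┃2024-04-10,68.03,frank62@ex░┃            
    ┃2024-11-08,74.34,bob84@exam░┃            
    ┃2024-09-03,90.62,jack20@exa░┃            
    ┃2024-09-18,41.91,hank30@exa▼┃            
    ┗━━━━━━━━━━━━━━━━━━━━━━━━━━━━┛            
                                              


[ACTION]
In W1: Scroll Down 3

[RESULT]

ngCanvas                     ┃ ┃              
─────────────────────────────┨─┨              
              ########       ┃ ┃              
            .                ┃ ┃              
             .               ┃ ┃              
              .              ┃━━━┓            
               .             ┃   ┃            
            **               ┃───┨            
            **               ┃xa▲┃            
                             ┃xa░┃            
━━━━━━━━━━━━━━━━━━━━━━━━━━━━━┛am░┃            
    ┃2024-08-27,58.84,ivy96@exam█┃            
    ┃2024-04-10,68.03,frank62@ex░┃            
    ┃2024-11-08,74.34,bob84@exam░┃            
    ┃2024-09-03,90.62,jack20@exa░┃            
    ┃2024-09-18,41.91,hank30@exa░┃            
    ┃2024-06-06,52.22,ivy2@examp░┃            
    ┃2024-11-25,82.35,ivy28@exam░┃            
    ┃2024-01-08,33.60,hank36@exa▼┃            
    ┗━━━━━━━━━━━━━━━━━━━━━━━━━━━━┛            
                                              


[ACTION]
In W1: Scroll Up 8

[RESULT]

ngCanvas                     ┃ ┃              
─────────────────────────────┨─┨              
              ########       ┃ ┃              
            .                ┃ ┃              
             .               ┃ ┃              
              .              ┃━━━┓            
               .             ┃   ┃            
            **               ┃───┨            
            **               ┃  ▲┃            
                             ┃ex█┃            
━━━━━━━━━━━━━━━━━━━━━━━━━━━━━┛am░┃            
    ┃2024-01-13,39.91,carol3@exa░┃            
    ┃2024-02-14,45.63,hank11@exa░┃            
    ┃2024-05-19,89.45,eve73@exam░┃            
    ┃2024-08-27,58.84,ivy96@exam░┃            
    ┃2024-04-10,68.03,frank62@ex░┃            
    ┃2024-11-08,74.34,bob84@exam░┃            
    ┃2024-09-03,90.62,jack20@exa░┃            
    ┃2024-09-18,41.91,hank30@exa▼┃            
    ┗━━━━━━━━━━━━━━━━━━━━━━━━━━━━┛            
                                              


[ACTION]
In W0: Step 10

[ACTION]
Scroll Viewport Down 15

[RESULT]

             .               ┃ ┃              
              .              ┃━━━┓            
               .             ┃   ┃            
            **               ┃───┨            
            **               ┃  ▲┃            
                             ┃ex█┃            
━━━━━━━━━━━━━━━━━━━━━━━━━━━━━┛am░┃            
    ┃2024-01-13,39.91,carol3@exa░┃            
    ┃2024-02-14,45.63,hank11@exa░┃            
    ┃2024-05-19,89.45,eve73@exam░┃            
    ┃2024-08-27,58.84,ivy96@exam░┃            
    ┃2024-04-10,68.03,frank62@ex░┃            
    ┃2024-11-08,74.34,bob84@exam░┃            
    ┃2024-09-03,90.62,jack20@exa░┃            
    ┃2024-09-18,41.91,hank30@exa▼┃            
    ┗━━━━━━━━━━━━━━━━━━━━━━━━━━━━┛            
                                              
                                              
                                              
                                              
                                              


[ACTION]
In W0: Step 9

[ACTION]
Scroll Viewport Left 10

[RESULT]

 ┃┃*                  .               ┃ ┃     
 ┃┃*                   .              ┃━━━┓   
 ┃┃ *                   .             ┃   ┃   
 ┃┃ *                **               ┃───┨   
 ┃┃ *                **               ┃  ▲┃   
 ┃┃                                   ┃ex█┃   
 ┗┗━━━━━━━━━━━━━━━━━━━━━━━━━━━━━━━━━━━┛am░┃   
             ┃2024-01-13,39.91,carol3@exa░┃   
             ┃2024-02-14,45.63,hank11@exa░┃   
             ┃2024-05-19,89.45,eve73@exam░┃   
             ┃2024-08-27,58.84,ivy96@exam░┃   
             ┃2024-04-10,68.03,frank62@ex░┃   
             ┃2024-11-08,74.34,bob84@exam░┃   
             ┃2024-09-03,90.62,jack20@exa░┃   
             ┃2024-09-18,41.91,hank30@exa▼┃   
             ┗━━━━━━━━━━━━━━━━━━━━━━━━━━━━┛   
                                              
                                              
                                              
                                              
                                              


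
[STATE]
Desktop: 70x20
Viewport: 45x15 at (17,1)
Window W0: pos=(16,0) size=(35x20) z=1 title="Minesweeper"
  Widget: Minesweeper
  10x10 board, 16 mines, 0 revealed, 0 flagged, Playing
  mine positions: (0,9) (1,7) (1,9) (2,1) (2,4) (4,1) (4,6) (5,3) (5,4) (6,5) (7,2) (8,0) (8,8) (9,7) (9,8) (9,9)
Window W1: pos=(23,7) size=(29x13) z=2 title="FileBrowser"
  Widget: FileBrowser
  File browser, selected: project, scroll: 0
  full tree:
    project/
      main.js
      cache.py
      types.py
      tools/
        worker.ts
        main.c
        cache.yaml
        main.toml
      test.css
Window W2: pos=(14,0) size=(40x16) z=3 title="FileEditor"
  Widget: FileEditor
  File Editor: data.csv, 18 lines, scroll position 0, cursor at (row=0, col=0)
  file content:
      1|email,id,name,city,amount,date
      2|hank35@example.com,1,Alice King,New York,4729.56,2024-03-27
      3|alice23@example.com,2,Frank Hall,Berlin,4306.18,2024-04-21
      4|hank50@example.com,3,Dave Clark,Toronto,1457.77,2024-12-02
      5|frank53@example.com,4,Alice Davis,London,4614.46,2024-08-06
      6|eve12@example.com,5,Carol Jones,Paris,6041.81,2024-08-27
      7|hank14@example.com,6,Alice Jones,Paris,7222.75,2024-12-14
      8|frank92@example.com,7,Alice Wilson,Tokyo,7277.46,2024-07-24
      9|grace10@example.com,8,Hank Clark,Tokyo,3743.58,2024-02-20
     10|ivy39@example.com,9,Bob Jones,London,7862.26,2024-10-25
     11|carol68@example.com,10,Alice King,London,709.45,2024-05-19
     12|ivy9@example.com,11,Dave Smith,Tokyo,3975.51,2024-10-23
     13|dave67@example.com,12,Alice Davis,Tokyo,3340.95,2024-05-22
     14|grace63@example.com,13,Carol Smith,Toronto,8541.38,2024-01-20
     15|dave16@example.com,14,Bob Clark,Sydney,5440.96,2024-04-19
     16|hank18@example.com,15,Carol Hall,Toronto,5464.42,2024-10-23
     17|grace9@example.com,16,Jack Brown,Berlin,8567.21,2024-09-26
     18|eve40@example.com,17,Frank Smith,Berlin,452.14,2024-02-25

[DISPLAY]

ileEditor                           ┃        
────────────────────────────────────┨        
ail,id,name,city,amount,date       ▲┃        
nk35@example.com,1,Alice King,New Y█┃        
ice23@example.com,2,Frank Hall,Berl░┃        
nk50@example.com,3,Dave Clark,Toron░┃        
ank53@example.com,4,Alice Davis,Lon░┃        
e12@example.com,5,Carol Jones,Paris░┃        
nk14@example.com,6,Alice Jones,Pari░┃        
ank92@example.com,7,Alice Wilson,To░┃        
ace10@example.com,8,Hank Clark,Toky░┃        
y39@example.com,9,Bob Jones,London,░┃        
rol68@example.com,10,Alice King,Lon░┃        
y9@example.com,11,Dave Smith,Tokyo,▼┃        
━━━━━━━━━━━━━━━━━━━━━━━━━━━━━━━━━━━━┛        


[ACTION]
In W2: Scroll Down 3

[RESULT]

ileEditor                           ┃        
────────────────────────────────────┨        
nk50@example.com,3,Dave Clark,Toron▲┃        
ank53@example.com,4,Alice Davis,Lon░┃        
e12@example.com,5,Carol Jones,Paris░┃        
nk14@example.com,6,Alice Jones,Pari░┃        
ank92@example.com,7,Alice Wilson,To░┃        
ace10@example.com,8,Hank Clark,Toky░┃        
y39@example.com,9,Bob Jones,London,█┃        
rol68@example.com,10,Alice King,Lon░┃        
y9@example.com,11,Dave Smith,Tokyo,░┃        
ve67@example.com,12,Alice Davis,Tok░┃        
ace63@example.com,13,Carol Smith,To░┃        
ve16@example.com,14,Bob Clark,Sydne▼┃        
━━━━━━━━━━━━━━━━━━━━━━━━━━━━━━━━━━━━┛        


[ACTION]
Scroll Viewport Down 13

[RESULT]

e12@example.com,5,Carol Jones,Paris░┃        
nk14@example.com,6,Alice Jones,Pari░┃        
ank92@example.com,7,Alice Wilson,To░┃        
ace10@example.com,8,Hank Clark,Toky░┃        
y39@example.com,9,Bob Jones,London,█┃        
rol68@example.com,10,Alice King,Lon░┃        
y9@example.com,11,Dave Smith,Tokyo,░┃        
ve67@example.com,12,Alice Davis,Tok░┃        
ace63@example.com,13,Carol Smith,To░┃        
ve16@example.com,14,Bob Clark,Sydne▼┃        
━━━━━━━━━━━━━━━━━━━━━━━━━━━━━━━━━━━━┛        
      ┃                           ┃          
      ┃                           ┃          
      ┃                           ┃          
━━━━━━┗━━━━━━━━━━━━━━━━━━━━━━━━━━━┛          
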